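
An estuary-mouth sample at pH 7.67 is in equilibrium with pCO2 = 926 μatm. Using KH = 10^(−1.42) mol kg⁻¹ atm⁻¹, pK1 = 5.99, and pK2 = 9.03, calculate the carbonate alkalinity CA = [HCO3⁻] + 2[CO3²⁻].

CA = 1.83 mmol/kg

[CO2*] = KH · pCO2 = 10^(−1.42) × 926×10^-6 = 3.521×10^-5 mol/kg
α₀ = 1/(1 + K1/[H⁺] + K1K2/[H⁺]²) = 1/(1 + 10^+1.68 + 10^+0.32) = 0.01963
DIC = [CO2*]/α₀ = 3.521×10^-5 / 0.01963 = 1.794 mmol/kg
CA = (α₁ + 2α₂)·DIC = (0.9394 + 2×0.04100) × 1.794 = 1.83 mmol/kg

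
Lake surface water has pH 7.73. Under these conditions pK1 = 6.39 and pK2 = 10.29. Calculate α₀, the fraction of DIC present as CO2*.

α₀ = 0.0436

α₀ = 1 / (1 + K1/[H⁺] + K1K2/[H⁺]²) = 1 / (1 + 10^+1.34 + 10^-1.22)
   = 1 / (1 + 21.878 + 0.060256) = 1/22.938 = 0.04360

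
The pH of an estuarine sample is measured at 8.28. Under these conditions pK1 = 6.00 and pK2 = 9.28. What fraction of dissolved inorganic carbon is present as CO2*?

α₀ = 1 / (1 + K1/[H⁺] + K1K2/[H⁺]²) = 1 / (1 + 10^+2.28 + 10^+1.28)
   = 1 / (1 + 190.55 + 19.055) = 1/210.60 = 0.004748

α₀ = 0.00475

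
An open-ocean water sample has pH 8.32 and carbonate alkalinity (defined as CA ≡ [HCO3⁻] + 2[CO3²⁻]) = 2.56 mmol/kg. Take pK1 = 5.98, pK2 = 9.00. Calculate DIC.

CA = [HCO3⁻] + 2[CO3²⁻] = (α₁ + 2α₂)·DIC
At pH 8.32: [H⁺]/K1 = 10^-2.34 = 0.0045709, K2/[H⁺] = 10^-0.68 = 0.20893
α₁ = 1/(1 + 0.0045709 + 0.20893) = 1/1.2135 = 0.8241; α₂ = α₁·K2/[H⁺] = 0.1722
α₁ + 2α₂ = 1.1684
DIC = CA / (α₁ + 2α₂) = 2.56 / 1.1684 = 2.19 mmol/kg

DIC = 2.19 mmol/kg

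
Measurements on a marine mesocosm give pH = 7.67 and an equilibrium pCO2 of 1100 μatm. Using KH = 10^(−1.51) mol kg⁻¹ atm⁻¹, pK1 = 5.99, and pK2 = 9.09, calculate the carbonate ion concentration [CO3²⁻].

[CO3²⁻] = 0.0619 mmol/kg

[CO2*] = KH · pCO2 = 10^(−1.51) × 1100×10^-6 = 3.399×10^-5 mol/kg
α₀ = 1/(1 + K1/[H⁺] + K1K2/[H⁺]²) = 1/(1 + 10^+1.68 + 10^+0.26) = 0.01973
DIC = [CO2*]/α₀ = 3.399×10^-5 / 0.01973 = 1.723 mmol/kg
[CO3²⁻] = α₂·DIC; α₂ = 0.03590, so [CO3²⁻] = 0.03590 × 1.723 = 0.0619 mmol/kg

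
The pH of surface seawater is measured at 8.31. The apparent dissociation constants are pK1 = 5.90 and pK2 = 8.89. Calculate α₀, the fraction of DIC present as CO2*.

α₀ = 0.00307

α₀ = 1 / (1 + K1/[H⁺] + K1K2/[H⁺]²) = 1 / (1 + 10^+2.41 + 10^+1.83)
   = 1 / (1 + 257.04 + 67.608) = 1/325.65 = 0.003071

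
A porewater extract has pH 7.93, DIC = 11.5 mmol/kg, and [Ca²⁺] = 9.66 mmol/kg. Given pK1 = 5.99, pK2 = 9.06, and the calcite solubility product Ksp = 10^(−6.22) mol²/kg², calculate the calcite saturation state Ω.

Ω = 12.6

α₂ = 1 / (1 + [H⁺]/K2 + [H⁺]²/(K1K2)) = 1 / (1 + 10^+1.13 + 10^-0.81)
   = 1 / (1 + 13.490 + 0.15488) = 1/14.645 = 0.06828
[CO3²⁻] = α₂ × DIC = 0.06828 × 11.5 = 0.7853 mmol/kg
Ksp = 10^(−6.22) = 6.026×10^-7
Ω = [Ca²⁺][CO3²⁻]/Ksp = (9.66×10^-3)(7.853×10^-4) / 6.026×10^-7 = 12.6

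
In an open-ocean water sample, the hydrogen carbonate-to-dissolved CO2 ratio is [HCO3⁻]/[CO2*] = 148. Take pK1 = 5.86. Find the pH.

pH = 8.03

From K1 = [H⁺][HCO3⁻]/[CO2*]:  pH = pK1 + log₁₀([HCO3⁻]/[CO2*])
log₁₀(148) = +2.170
pH = 5.86 + (+2.170) = 8.03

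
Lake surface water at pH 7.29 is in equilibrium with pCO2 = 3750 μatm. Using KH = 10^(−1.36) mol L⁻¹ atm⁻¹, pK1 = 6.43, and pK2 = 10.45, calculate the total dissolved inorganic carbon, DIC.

[CO2*] = KH · pCO2 = 10^(−1.36) × 3750×10^-6 = 1.637×10^-4 mol/L
α₀ = 1/(1 + K1/[H⁺] + K1K2/[H⁺]²) = 1/(1 + 10^+0.86 + 10^-2.30) = 0.1212
DIC = [CO2*]/α₀ = 1.637×10^-4 / 0.1212 = 1.35 mmol/L

DIC = 1.35 mmol/L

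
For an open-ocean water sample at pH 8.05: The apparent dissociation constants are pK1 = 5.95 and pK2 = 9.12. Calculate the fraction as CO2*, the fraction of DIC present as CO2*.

α₀ = 1 / (1 + K1/[H⁺] + K1K2/[H⁺]²) = 1 / (1 + 10^+2.10 + 10^+1.03)
   = 1 / (1 + 125.89 + 10.715) = 1/137.61 = 0.007267

α₀ = 0.00727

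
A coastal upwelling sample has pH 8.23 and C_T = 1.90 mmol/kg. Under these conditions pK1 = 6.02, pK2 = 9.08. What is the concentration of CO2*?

α₀ = 1 / (1 + K1/[H⁺] + K1K2/[H⁺]²) = 1 / (1 + 10^+2.21 + 10^+1.36)
   = 1 / (1 + 162.18 + 22.909) = 1/186.09 = 0.005374
[CO2*] = α₀ × DIC = 0.005374 × 1.90 = 0.0102 mmol/kg = 10.2 μmol/kg

[CO2*] = 10.2 μmol/kg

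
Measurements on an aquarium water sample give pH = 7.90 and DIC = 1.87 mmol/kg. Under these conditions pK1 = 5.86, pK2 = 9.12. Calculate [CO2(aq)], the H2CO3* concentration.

α₀ = 1 / (1 + K1/[H⁺] + K1K2/[H⁺]²) = 1 / (1 + 10^+2.04 + 10^+0.82)
   = 1 / (1 + 109.65 + 6.6069) = 1/117.25 = 0.008528
[CO2*] = α₀ × DIC = 0.008528 × 1.87 = 0.0159 mmol/kg = 15.9 μmol/kg

[CO2*] = 15.9 μmol/kg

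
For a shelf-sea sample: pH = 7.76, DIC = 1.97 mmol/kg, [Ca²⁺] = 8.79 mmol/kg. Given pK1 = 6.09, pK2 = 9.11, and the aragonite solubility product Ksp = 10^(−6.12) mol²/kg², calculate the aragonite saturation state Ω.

Ω = 0.956

α₂ = 1 / (1 + [H⁺]/K2 + [H⁺]²/(K1K2)) = 1 / (1 + 10^+1.35 + 10^-0.32)
   = 1 / (1 + 22.387 + 0.47863) = 1/23.866 = 0.04190
[CO3²⁻] = α₂ × DIC = 0.04190 × 1.97 = 0.08254 mmol/kg
Ksp = 10^(−6.12) = 7.586×10^-7
Ω = [Ca²⁺][CO3²⁻]/Ksp = (8.79×10^-3)(8.254×10^-5) / 7.586×10^-7 = 0.956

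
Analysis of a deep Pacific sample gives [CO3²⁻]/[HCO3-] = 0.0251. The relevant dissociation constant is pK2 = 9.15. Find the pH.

pH = 7.55

From K2 = [H⁺][CO3²⁻]/[HCO3-]:  pH = pK2 + log₁₀([CO3²⁻]/[HCO3-])
log₁₀(0.0251) = -1.600
pH = 9.15 + (-1.600) = 7.55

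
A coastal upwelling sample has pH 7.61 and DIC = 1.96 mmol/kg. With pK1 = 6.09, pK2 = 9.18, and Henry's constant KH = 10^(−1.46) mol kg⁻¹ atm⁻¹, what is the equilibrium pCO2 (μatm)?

α₀ = 1 / (1 + K1/[H⁺] + K1K2/[H⁺]²) = 1 / (1 + 10^+1.52 + 10^-0.05)
   = 1 / (1 + 33.113 + 0.89125) = 1/35.004 = 0.02857
[CO2*] = α₀ × DIC = 0.02857 × 1.96 = 0.05599 mmol/kg
pCO2 = [CO2*]/KH = 5.599×10^-5 / 3.467×10^-2 = 1610 μatm

pCO2 = 1610 μatm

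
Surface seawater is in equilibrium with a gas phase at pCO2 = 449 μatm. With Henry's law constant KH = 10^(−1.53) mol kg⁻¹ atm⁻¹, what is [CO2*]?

[CO2*] = 13.3 μmol/kg

KH = 10^(−1.53) = 2.951×10^-2 mol kg⁻¹ atm⁻¹
[CO2*] = KH · pCO2 = 2.951×10^-2 × 449×10^-6 atm = 1.33×10^-5 mol/kg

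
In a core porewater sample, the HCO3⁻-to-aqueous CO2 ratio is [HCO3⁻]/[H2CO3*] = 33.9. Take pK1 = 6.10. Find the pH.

pH = 7.63

From K1 = [H⁺][HCO3⁻]/[H2CO3*]:  pH = pK1 + log₁₀([HCO3⁻]/[H2CO3*])
log₁₀(33.9) = +1.530
pH = 6.10 + (+1.530) = 7.63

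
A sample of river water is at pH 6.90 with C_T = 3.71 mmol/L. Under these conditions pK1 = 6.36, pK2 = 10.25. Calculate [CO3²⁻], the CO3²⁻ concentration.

α₂ = 1 / (1 + [H⁺]/K2 + [H⁺]²/(K1K2)) = 1 / (1 + 10^+3.35 + 10^+2.81)
   = 1 / (1 + 2238.7 + 645.65) = 1/2885.4 = 0.0003466
[CO3²⁻] = α₂ × DIC = 0.0003466 × 3.71 = 0.00129 mmol/L = 1.29 μmol/L

[CO3²⁻] = 1.29 μmol/L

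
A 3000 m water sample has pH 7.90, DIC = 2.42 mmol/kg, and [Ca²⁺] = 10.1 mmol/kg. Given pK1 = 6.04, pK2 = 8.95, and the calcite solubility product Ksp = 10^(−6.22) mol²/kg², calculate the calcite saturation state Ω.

Ω = 3.28

α₂ = 1 / (1 + [H⁺]/K2 + [H⁺]²/(K1K2)) = 1 / (1 + 10^+1.05 + 10^-0.81)
   = 1 / (1 + 11.220 + 0.15488) = 1/12.375 = 0.08081
[CO3²⁻] = α₂ × DIC = 0.08081 × 2.42 = 0.1956 mmol/kg
Ksp = 10^(−6.22) = 6.026×10^-7
Ω = [Ca²⁺][CO3²⁻]/Ksp = (10.1×10^-3)(1.956×10^-4) / 6.026×10^-7 = 3.28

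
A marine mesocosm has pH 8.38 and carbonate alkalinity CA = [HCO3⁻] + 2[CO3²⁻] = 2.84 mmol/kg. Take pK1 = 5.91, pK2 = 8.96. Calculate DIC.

DIC = 2.36 mmol/kg

CA = [HCO3⁻] + 2[CO3²⁻] = (α₁ + 2α₂)·DIC
At pH 8.38: [H⁺]/K1 = 10^-2.47 = 0.0033884, K2/[H⁺] = 10^-0.58 = 0.26303
α₁ = 1/(1 + 0.0033884 + 0.26303) = 1/1.2664 = 0.7896; α₂ = α₁·K2/[H⁺] = 0.2077
α₁ + 2α₂ = 1.2050
DIC = CA / (α₁ + 2α₂) = 2.84 / 1.2050 = 2.36 mmol/kg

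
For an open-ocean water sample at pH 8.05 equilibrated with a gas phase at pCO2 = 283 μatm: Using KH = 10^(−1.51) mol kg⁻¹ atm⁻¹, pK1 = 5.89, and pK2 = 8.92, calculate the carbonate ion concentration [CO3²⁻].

[CO2*] = KH · pCO2 = 10^(−1.51) × 283×10^-6 = 8.746×10^-6 mol/kg
α₀ = 1/(1 + K1/[H⁺] + K1K2/[H⁺]²) = 1/(1 + 10^+2.16 + 10^+1.29) = 0.006059
DIC = [CO2*]/α₀ = 8.746×10^-6 / 0.006059 = 1.443 mmol/kg
[CO3²⁻] = α₂·DIC; α₂ = 0.1181, so [CO3²⁻] = 0.1181 × 1.443 = 0.171 mmol/kg

[CO3²⁻] = 0.171 mmol/kg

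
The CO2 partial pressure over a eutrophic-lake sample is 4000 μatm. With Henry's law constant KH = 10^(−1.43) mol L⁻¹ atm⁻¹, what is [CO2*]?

[CO2*] = 149 μmol/L

KH = 10^(−1.43) = 3.715×10^-2 mol L⁻¹ atm⁻¹
[CO2*] = KH · pCO2 = 3.715×10^-2 × 4000×10^-6 atm = 1.49×10^-4 mol/L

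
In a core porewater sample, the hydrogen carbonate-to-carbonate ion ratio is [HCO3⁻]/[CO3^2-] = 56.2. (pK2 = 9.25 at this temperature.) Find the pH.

From K2 = [H⁺][CO3^2-]/[HCO3⁻]:  pH = pK2 − log₁₀([HCO3⁻]/[CO3^2-])
log₁₀(56.2) = +1.750
pH = 9.25 − (+1.750) = 7.50

pH = 7.50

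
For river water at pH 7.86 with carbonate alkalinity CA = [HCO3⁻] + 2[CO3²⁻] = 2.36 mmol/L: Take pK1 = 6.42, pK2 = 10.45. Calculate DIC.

CA = [HCO3⁻] + 2[CO3²⁻] = (α₁ + 2α₂)·DIC
At pH 7.86: [H⁺]/K1 = 10^-1.44 = 0.036308, K2/[H⁺] = 10^-2.59 = 0.0025704
α₁ = 1/(1 + 0.036308 + 0.0025704) = 1/1.0389 = 0.9626; α₂ = α₁·K2/[H⁺] = 0.002474
α₁ + 2α₂ = 0.9675
DIC = CA / (α₁ + 2α₂) = 2.36 / 0.9675 = 2.44 mmol/L

DIC = 2.44 mmol/L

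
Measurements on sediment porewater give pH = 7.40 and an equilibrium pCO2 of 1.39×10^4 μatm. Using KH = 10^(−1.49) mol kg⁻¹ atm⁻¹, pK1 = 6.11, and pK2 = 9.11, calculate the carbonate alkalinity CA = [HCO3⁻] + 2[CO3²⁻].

CA = 9.11 mmol/kg

[CO2*] = KH · pCO2 = 10^(−1.49) × 1.39×10^4×10^-6 = 4.498×10^-4 mol/kg
α₀ = 1/(1 + K1/[H⁺] + K1K2/[H⁺]²) = 1/(1 + 10^+1.29 + 10^-0.42) = 0.04790
DIC = [CO2*]/α₀ = 4.498×10^-4 / 0.04790 = 9.391 mmol/kg
CA = (α₁ + 2α₂)·DIC = (0.9339 + 2×0.01821) × 9.391 = 9.11 mmol/kg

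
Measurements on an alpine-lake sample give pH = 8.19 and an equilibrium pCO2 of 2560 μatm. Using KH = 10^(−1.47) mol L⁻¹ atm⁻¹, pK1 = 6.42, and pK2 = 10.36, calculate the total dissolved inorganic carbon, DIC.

[CO2*] = KH · pCO2 = 10^(−1.47) × 2560×10^-6 = 8.674×10^-5 mol/L
α₀ = 1/(1 + K1/[H⁺] + K1K2/[H⁺]²) = 1/(1 + 10^+1.77 + 10^-0.40) = 0.01659
DIC = [CO2*]/α₀ = 8.674×10^-5 / 0.01659 = 5.23 mmol/L

DIC = 5.23 mmol/L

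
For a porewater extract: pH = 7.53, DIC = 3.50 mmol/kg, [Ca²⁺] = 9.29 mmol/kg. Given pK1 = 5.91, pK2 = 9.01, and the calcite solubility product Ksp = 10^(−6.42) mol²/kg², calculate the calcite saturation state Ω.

α₂ = 1 / (1 + [H⁺]/K2 + [H⁺]²/(K1K2)) = 1 / (1 + 10^+1.48 + 10^-0.14)
   = 1 / (1 + 30.200 + 0.72444) = 1/31.924 = 0.03132
[CO3²⁻] = α₂ × DIC = 0.03132 × 3.50 = 0.1096 mmol/kg
Ksp = 10^(−6.42) = 3.802×10^-7
Ω = [Ca²⁺][CO3²⁻]/Ksp = (9.29×10^-3)(1.096×10^-4) / 3.802×10^-7 = 2.68

Ω = 2.68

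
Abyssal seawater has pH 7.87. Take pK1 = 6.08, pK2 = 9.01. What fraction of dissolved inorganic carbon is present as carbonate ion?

α₂ = 0.0665

α₂ = 1 / (1 + [H⁺]/K2 + [H⁺]²/(K1K2)) = 1 / (1 + 10^+1.14 + 10^-0.65)
   = 1 / (1 + 13.804 + 0.22387) = 1/15.028 = 0.06654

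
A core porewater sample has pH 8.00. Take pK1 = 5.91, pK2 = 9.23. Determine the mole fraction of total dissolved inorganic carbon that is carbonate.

α₂ = 0.0552

α₂ = 1 / (1 + [H⁺]/K2 + [H⁺]²/(K1K2)) = 1 / (1 + 10^+1.23 + 10^-0.86)
   = 1 / (1 + 16.982 + 0.13804) = 1/18.120 = 0.05519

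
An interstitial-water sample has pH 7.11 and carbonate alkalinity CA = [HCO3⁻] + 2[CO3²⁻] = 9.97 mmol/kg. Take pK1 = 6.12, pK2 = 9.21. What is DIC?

CA = [HCO3⁻] + 2[CO3²⁻] = (α₁ + 2α₂)·DIC
At pH 7.11: [H⁺]/K1 = 10^-0.99 = 0.10233, K2/[H⁺] = 10^-2.10 = 0.0079433
α₁ = 1/(1 + 0.10233 + 0.0079433) = 1/1.1103 = 0.9007; α₂ = α₁·K2/[H⁺] = 0.007154
α₁ + 2α₂ = 0.9150
DIC = CA / (α₁ + 2α₂) = 9.97 / 0.9150 = 10.9 mmol/kg

DIC = 10.9 mmol/kg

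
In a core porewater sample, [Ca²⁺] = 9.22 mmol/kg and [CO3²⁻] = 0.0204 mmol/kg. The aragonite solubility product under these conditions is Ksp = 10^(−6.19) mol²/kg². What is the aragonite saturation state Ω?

Ω = 0.291

Ksp = 10^(−6.19) = 6.457×10^-7
Ω = [Ca²⁺][CO3²⁻]/Ksp = (9.22×10^-3)(0.0204×10^-3) / 6.457×10^-7 = 0.291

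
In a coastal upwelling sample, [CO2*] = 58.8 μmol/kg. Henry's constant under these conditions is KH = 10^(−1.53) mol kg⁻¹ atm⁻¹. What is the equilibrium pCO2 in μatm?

pCO2 = 1990 μatm

KH = 10^(−1.53) = 2.951×10^-2 mol kg⁻¹ atm⁻¹
pCO2 = [CO2*]/KH = 58.8×10^-6 / 2.951×10^-2 = 1.99×10^-3 atm = 1990 μatm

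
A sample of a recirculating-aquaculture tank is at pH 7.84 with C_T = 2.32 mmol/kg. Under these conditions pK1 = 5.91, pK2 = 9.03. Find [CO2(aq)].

α₀ = 1 / (1 + K1/[H⁺] + K1K2/[H⁺]²) = 1 / (1 + 10^+1.93 + 10^+0.74)
   = 1 / (1 + 85.114 + 5.4954) = 1/91.609 = 0.01092
[CO2*] = α₀ × DIC = 0.01092 × 2.32 = 0.0253 mmol/kg

[CO2*] = 0.0253 mmol/kg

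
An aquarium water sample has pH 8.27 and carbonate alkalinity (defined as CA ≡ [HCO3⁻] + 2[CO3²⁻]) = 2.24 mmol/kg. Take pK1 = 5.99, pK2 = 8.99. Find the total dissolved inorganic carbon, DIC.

DIC = 1.94 mmol/kg

CA = [HCO3⁻] + 2[CO3²⁻] = (α₁ + 2α₂)·DIC
At pH 8.27: [H⁺]/K1 = 10^-2.28 = 0.0052481, K2/[H⁺] = 10^-0.72 = 0.19055
α₁ = 1/(1 + 0.0052481 + 0.19055) = 1/1.1958 = 0.8363; α₂ = α₁·K2/[H⁺] = 0.1593
α₁ + 2α₂ = 1.1550
DIC = CA / (α₁ + 2α₂) = 2.24 / 1.1550 = 1.94 mmol/kg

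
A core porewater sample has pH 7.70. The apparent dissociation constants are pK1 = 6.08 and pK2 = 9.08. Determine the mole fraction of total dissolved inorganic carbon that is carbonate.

α₂ = 1 / (1 + [H⁺]/K2 + [H⁺]²/(K1K2)) = 1 / (1 + 10^+1.38 + 10^-0.24)
   = 1 / (1 + 23.988 + 0.57544) = 1/25.564 = 0.03912

α₂ = 0.0391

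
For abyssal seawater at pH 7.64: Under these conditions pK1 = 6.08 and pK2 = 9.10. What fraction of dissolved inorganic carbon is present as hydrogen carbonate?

α₁ = 0.941

α₁ = 1 / (1 + [H⁺]/K1 + K2/[H⁺]) = 1 / (1 + 10^-1.56 + 10^-1.46)
   = 1 / (1 + 0.027542 + 0.034674) = 1/1.0622 = 0.9414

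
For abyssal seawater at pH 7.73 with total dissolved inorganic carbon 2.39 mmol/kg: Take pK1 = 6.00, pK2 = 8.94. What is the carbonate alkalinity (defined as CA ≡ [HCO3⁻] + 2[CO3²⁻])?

CA = 2.49 mmol/kg

CA = [HCO3⁻] + 2[CO3²⁻] = (α₁ + 2α₂)·DIC
At pH 7.73: [H⁺]/K1 = 10^-1.73 = 0.018621, K2/[H⁺] = 10^-1.21 = 0.061660
α₁ = 1/(1 + 0.018621 + 0.061660) = 1/1.0803 = 0.9257; α₂ = α₁·K2/[H⁺] = 0.05708
α₁ + 2α₂ = 1.0398
CA = 1.0398 × 2.39 = 2.49 mmol/kg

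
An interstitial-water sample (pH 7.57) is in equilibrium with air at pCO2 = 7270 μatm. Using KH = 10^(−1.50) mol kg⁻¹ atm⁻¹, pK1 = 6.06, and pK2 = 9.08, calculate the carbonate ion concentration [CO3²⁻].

[CO3²⁻] = 0.230 mmol/kg

[CO2*] = KH · pCO2 = 10^(−1.50) × 7270×10^-6 = 2.299×10^-4 mol/kg
α₀ = 1/(1 + K1/[H⁺] + K1K2/[H⁺]²) = 1/(1 + 10^+1.51 + 10^+0.00) = 0.02910
DIC = [CO2*]/α₀ = 2.299×10^-4 / 0.02910 = 7.899 mmol/kg
[CO3²⁻] = α₂·DIC; α₂ = 0.02910, so [CO3²⁻] = 0.02910 × 7.899 = 0.230 mmol/kg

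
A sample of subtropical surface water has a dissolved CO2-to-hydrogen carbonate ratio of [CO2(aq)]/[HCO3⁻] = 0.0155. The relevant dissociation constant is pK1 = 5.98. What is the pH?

pH = 7.79

From K1 = [H⁺][HCO3⁻]/[CO2(aq)]:  pH = pK1 − log₁₀([CO2(aq)]/[HCO3⁻])
log₁₀(0.0155) = -1.810
pH = 5.98 − (-1.810) = 7.79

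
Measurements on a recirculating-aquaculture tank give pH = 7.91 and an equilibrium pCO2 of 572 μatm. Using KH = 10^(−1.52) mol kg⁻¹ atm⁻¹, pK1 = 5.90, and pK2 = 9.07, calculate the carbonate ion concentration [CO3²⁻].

[CO3²⁻] = 0.122 mmol/kg

[CO2*] = KH · pCO2 = 10^(−1.52) × 572×10^-6 = 1.727×10^-5 mol/kg
α₀ = 1/(1 + K1/[H⁺] + K1K2/[H⁺]²) = 1/(1 + 10^+2.01 + 10^+0.85) = 0.009057
DIC = [CO2*]/α₀ = 1.727×10^-5 / 0.009057 = 1.907 mmol/kg
[CO3²⁻] = α₂·DIC; α₂ = 0.06412, so [CO3²⁻] = 0.06412 × 1.907 = 0.122 mmol/kg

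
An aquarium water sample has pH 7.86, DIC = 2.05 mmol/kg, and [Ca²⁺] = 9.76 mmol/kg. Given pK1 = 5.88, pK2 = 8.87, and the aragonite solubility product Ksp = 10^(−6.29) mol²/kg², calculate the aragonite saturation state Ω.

α₂ = 1 / (1 + [H⁺]/K2 + [H⁺]²/(K1K2)) = 1 / (1 + 10^+1.01 + 10^-0.97)
   = 1 / (1 + 10.233 + 0.10715) = 1/11.340 = 0.08818
[CO3²⁻] = α₂ × DIC = 0.08818 × 2.05 = 0.1808 mmol/kg
Ksp = 10^(−6.29) = 5.129×10^-7
Ω = [Ca²⁺][CO3²⁻]/Ksp = (9.76×10^-3)(1.808×10^-4) / 5.129×10^-7 = 3.44

Ω = 3.44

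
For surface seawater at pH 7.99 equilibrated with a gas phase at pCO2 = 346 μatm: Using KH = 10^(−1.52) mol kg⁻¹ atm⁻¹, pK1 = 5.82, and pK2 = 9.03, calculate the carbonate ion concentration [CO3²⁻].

[CO2*] = KH · pCO2 = 10^(−1.52) × 346×10^-6 = 1.045×10^-5 mol/kg
α₀ = 1/(1 + K1/[H⁺] + K1K2/[H⁺]²) = 1/(1 + 10^+2.17 + 10^+1.13) = 0.006158
DIC = [CO2*]/α₀ = 1.045×10^-5 / 0.006158 = 1.697 mmol/kg
[CO3²⁻] = α₂·DIC; α₂ = 0.08306, so [CO3²⁻] = 0.08306 × 1.697 = 0.141 mmol/kg

[CO3²⁻] = 0.141 mmol/kg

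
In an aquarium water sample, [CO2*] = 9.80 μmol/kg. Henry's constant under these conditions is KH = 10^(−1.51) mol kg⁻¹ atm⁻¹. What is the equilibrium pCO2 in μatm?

pCO2 = 317 μatm

KH = 10^(−1.51) = 3.090×10^-2 mol kg⁻¹ atm⁻¹
pCO2 = [CO2*]/KH = 9.80×10^-6 / 3.090×10^-2 = 3.17×10^-4 atm = 317 μatm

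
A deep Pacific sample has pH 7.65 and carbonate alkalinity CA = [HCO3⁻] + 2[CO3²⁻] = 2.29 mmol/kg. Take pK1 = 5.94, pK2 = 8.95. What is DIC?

CA = [HCO3⁻] + 2[CO3²⁻] = (α₁ + 2α₂)·DIC
At pH 7.65: [H⁺]/K1 = 10^-1.71 = 0.019498, K2/[H⁺] = 10^-1.30 = 0.050119
α₁ = 1/(1 + 0.019498 + 0.050119) = 1/1.0696 = 0.9349; α₂ = α₁·K2/[H⁺] = 0.04686
α₁ + 2α₂ = 1.0286
DIC = CA / (α₁ + 2α₂) = 2.29 / 1.0286 = 2.23 mmol/kg

DIC = 2.23 mmol/kg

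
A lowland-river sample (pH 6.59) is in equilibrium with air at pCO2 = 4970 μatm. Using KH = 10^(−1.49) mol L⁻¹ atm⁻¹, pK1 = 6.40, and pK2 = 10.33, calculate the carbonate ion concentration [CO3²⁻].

[CO2*] = KH · pCO2 = 10^(−1.49) × 4970×10^-6 = 1.608×10^-4 mol/L
α₀ = 1/(1 + K1/[H⁺] + K1K2/[H⁺]²) = 1/(1 + 10^+0.19 + 10^-3.55) = 0.3923
DIC = [CO2*]/α₀ = 1.608×10^-4 / 0.3923 = 0.4100 mmol/L
[CO3²⁻] = α₂·DIC; α₂ = 0.0001106, so [CO3²⁻] = 0.0001106 × 0.4100 = 4.53×10^-5 mmol/L = 0.0453 μmol/L

[CO3²⁻] = 0.0453 μmol/L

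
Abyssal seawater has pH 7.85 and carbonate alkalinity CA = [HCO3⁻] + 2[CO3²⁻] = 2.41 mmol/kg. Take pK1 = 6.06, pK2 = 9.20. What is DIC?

DIC = 2.35 mmol/kg

CA = [HCO3⁻] + 2[CO3²⁻] = (α₁ + 2α₂)·DIC
At pH 7.85: [H⁺]/K1 = 10^-1.79 = 0.016218, K2/[H⁺] = 10^-1.35 = 0.044668
α₁ = 1/(1 + 0.016218 + 0.044668) = 1/1.0609 = 0.9426; α₂ = α₁·K2/[H⁺] = 0.04210
α₁ + 2α₂ = 1.0268
DIC = CA / (α₁ + 2α₂) = 2.41 / 1.0268 = 2.35 mmol/kg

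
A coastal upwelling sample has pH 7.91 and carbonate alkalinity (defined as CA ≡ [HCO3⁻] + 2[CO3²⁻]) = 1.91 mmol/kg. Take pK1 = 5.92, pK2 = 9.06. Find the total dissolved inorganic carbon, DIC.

DIC = 1.81 mmol/kg

CA = [HCO3⁻] + 2[CO3²⁻] = (α₁ + 2α₂)·DIC
At pH 7.91: [H⁺]/K1 = 10^-1.99 = 0.010233, K2/[H⁺] = 10^-1.15 = 0.070795
α₁ = 1/(1 + 0.010233 + 0.070795) = 1/1.0810 = 0.9250; α₂ = α₁·K2/[H⁺] = 0.06549
α₁ + 2α₂ = 1.0560
DIC = CA / (α₁ + 2α₂) = 1.91 / 1.0560 = 1.81 mmol/kg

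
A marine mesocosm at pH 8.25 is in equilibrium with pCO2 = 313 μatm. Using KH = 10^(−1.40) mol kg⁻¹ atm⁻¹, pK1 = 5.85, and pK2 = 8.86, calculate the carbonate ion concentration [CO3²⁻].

[CO3²⁻] = 0.768 mmol/kg

[CO2*] = KH · pCO2 = 10^(−1.40) × 313×10^-6 = 1.246×10^-5 mol/kg
α₀ = 1/(1 + K1/[H⁺] + K1K2/[H⁺]²) = 1/(1 + 10^+2.40 + 10^+1.79) = 0.003186
DIC = [CO2*]/α₀ = 1.246×10^-5 / 0.003186 = 3.911 mmol/kg
[CO3²⁻] = α₂·DIC; α₂ = 0.1965, so [CO3²⁻] = 0.1965 × 3.911 = 0.768 mmol/kg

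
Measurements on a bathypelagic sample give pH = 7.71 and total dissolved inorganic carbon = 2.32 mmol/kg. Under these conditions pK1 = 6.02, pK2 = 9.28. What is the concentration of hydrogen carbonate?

[HCO3⁻] = 2.22 mmol/kg

α₁ = 1 / (1 + [H⁺]/K1 + K2/[H⁺]) = 1 / (1 + 10^-1.69 + 10^-1.57)
   = 1 / (1 + 0.020417 + 0.026915) = 1/1.0473 = 0.9548
[HCO3⁻] = α₁ × DIC = 0.9548 × 2.32 = 2.22 mmol/kg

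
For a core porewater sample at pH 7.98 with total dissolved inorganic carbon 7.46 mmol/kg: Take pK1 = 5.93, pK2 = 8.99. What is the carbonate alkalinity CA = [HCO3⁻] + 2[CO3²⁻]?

CA = 8.06 mmol/kg

CA = [HCO3⁻] + 2[CO3²⁻] = (α₁ + 2α₂)·DIC
At pH 7.98: [H⁺]/K1 = 10^-2.05 = 0.0089125, K2/[H⁺] = 10^-1.01 = 0.097724
α₁ = 1/(1 + 0.0089125 + 0.097724) = 1/1.1066 = 0.9036; α₂ = α₁·K2/[H⁺] = 0.08831
α₁ + 2α₂ = 1.0803
CA = 1.0803 × 7.46 = 8.06 mmol/kg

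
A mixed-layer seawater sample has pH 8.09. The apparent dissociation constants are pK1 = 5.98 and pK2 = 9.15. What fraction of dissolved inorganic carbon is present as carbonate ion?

α₂ = 0.0796

α₂ = 1 / (1 + [H⁺]/K2 + [H⁺]²/(K1K2)) = 1 / (1 + 10^+1.06 + 10^-1.05)
   = 1 / (1 + 11.482 + 0.089125) = 1/12.571 = 0.07955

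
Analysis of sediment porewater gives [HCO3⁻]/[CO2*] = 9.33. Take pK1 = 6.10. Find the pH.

From K1 = [H⁺][HCO3⁻]/[CO2*]:  pH = pK1 + log₁₀([HCO3⁻]/[CO2*])
log₁₀(9.33) = +0.970
pH = 6.10 + (+0.970) = 7.07

pH = 7.07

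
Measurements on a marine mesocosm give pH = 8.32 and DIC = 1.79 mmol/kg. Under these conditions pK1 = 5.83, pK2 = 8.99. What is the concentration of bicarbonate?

[HCO3⁻] = 1.47 mmol/kg

α₁ = 1 / (1 + [H⁺]/K1 + K2/[H⁺]) = 1 / (1 + 10^-2.49 + 10^-0.67)
   = 1 / (1 + 0.0032359 + 0.21380) = 1/1.2170 = 0.8217
[HCO3⁻] = α₁ × DIC = 0.8217 × 1.79 = 1.47 mmol/kg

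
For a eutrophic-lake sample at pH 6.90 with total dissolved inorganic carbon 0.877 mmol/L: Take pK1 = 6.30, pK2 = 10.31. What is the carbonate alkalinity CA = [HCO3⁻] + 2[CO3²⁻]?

CA = [HCO3⁻] + 2[CO3²⁻] = (α₁ + 2α₂)·DIC
At pH 6.90: [H⁺]/K1 = 10^-0.60 = 0.25119, K2/[H⁺] = 10^-3.41 = 0.00038905
α₁ = 1/(1 + 0.25119 + 0.00038905) = 1/1.2516 = 0.7990; α₂ = α₁·K2/[H⁺] = 0.0003108
α₁ + 2α₂ = 0.7996
CA = 0.7996 × 0.877 = 0.701 mmol/L

CA = 0.701 mmol/L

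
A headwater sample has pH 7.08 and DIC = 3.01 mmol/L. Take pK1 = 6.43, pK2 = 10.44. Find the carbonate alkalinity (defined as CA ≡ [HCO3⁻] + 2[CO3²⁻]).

CA = 2.46 mmol/L

CA = [HCO3⁻] + 2[CO3²⁻] = (α₁ + 2α₂)·DIC
At pH 7.08: [H⁺]/K1 = 10^-0.65 = 0.22387, K2/[H⁺] = 10^-3.36 = 0.00043652
α₁ = 1/(1 + 0.22387 + 0.00043652) = 1/1.2243 = 0.8168; α₂ = α₁·K2/[H⁺] = 0.0003565
α₁ + 2α₂ = 0.8175
CA = 0.8175 × 3.01 = 2.46 mmol/L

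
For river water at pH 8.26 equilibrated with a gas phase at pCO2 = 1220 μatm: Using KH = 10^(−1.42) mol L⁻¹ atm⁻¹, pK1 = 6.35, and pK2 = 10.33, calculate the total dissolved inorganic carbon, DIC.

DIC = 3.85 mmol/L

[CO2*] = KH · pCO2 = 10^(−1.42) × 1220×10^-6 = 4.638×10^-5 mol/L
α₀ = 1/(1 + K1/[H⁺] + K1K2/[H⁺]²) = 1/(1 + 10^+1.91 + 10^-0.16) = 0.01205
DIC = [CO2*]/α₀ = 4.638×10^-5 / 0.01205 = 3.85 mmol/L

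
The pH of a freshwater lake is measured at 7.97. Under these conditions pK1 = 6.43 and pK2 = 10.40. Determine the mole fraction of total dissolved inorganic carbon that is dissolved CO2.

α₀ = 1 / (1 + K1/[H⁺] + K1K2/[H⁺]²) = 1 / (1 + 10^+1.54 + 10^-0.89)
   = 1 / (1 + 34.674 + 0.12882) = 1/35.803 = 0.02793

α₀ = 0.0279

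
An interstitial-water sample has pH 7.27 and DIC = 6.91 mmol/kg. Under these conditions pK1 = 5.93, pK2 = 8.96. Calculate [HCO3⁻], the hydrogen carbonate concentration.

[HCO3⁻] = 6.48 mmol/kg

α₁ = 1 / (1 + [H⁺]/K1 + K2/[H⁺]) = 1 / (1 + 10^-1.34 + 10^-1.69)
   = 1 / (1 + 0.045709 + 0.020417) = 1/1.0661 = 0.9380
[HCO3⁻] = α₁ × DIC = 0.9380 × 6.91 = 6.48 mmol/kg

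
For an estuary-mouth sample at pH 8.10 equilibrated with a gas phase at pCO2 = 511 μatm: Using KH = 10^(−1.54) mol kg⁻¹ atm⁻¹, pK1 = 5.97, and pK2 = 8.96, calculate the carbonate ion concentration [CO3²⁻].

[CO2*] = KH · pCO2 = 10^(−1.54) × 511×10^-6 = 1.474×10^-5 mol/kg
α₀ = 1/(1 + K1/[H⁺] + K1K2/[H⁺]²) = 1/(1 + 10^+2.13 + 10^+1.27) = 0.006472
DIC = [CO2*]/α₀ = 1.474×10^-5 / 0.006472 = 2.277 mmol/kg
[CO3²⁻] = α₂·DIC; α₂ = 0.1205, so [CO3²⁻] = 0.1205 × 2.277 = 0.274 mmol/kg

[CO3²⁻] = 0.274 mmol/kg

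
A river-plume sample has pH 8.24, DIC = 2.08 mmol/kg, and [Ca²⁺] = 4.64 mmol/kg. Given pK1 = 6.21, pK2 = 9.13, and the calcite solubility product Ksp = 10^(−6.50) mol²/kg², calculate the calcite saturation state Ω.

α₂ = 1 / (1 + [H⁺]/K2 + [H⁺]²/(K1K2)) = 1 / (1 + 10^+0.89 + 10^-1.14)
   = 1 / (1 + 7.7625 + 0.072444) = 1/8.8349 = 0.1132
[CO3²⁻] = α₂ × DIC = 0.1132 × 2.08 = 0.2354 mmol/kg
Ksp = 10^(−6.50) = 3.162×10^-7
Ω = [Ca²⁺][CO3²⁻]/Ksp = (4.64×10^-3)(2.354×10^-4) / 3.162×10^-7 = 3.45

Ω = 3.45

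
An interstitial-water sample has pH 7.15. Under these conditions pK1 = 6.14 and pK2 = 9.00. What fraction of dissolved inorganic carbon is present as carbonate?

α₂ = 0.0127

α₂ = 1 / (1 + [H⁺]/K2 + [H⁺]²/(K1K2)) = 1 / (1 + 10^+1.85 + 10^+0.84)
   = 1 / (1 + 70.795 + 6.9183) = 1/78.713 = 0.01270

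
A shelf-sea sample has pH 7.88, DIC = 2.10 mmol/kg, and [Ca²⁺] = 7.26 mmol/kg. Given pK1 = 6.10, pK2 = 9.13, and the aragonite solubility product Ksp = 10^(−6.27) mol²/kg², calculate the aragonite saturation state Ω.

α₂ = 1 / (1 + [H⁺]/K2 + [H⁺]²/(K1K2)) = 1 / (1 + 10^+1.25 + 10^-0.53)
   = 1 / (1 + 17.783 + 0.29512) = 1/19.078 = 0.05242
[CO3²⁻] = α₂ × DIC = 0.05242 × 2.10 = 0.1101 mmol/kg
Ksp = 10^(−6.27) = 5.370×10^-7
Ω = [Ca²⁺][CO3²⁻]/Ksp = (7.26×10^-3)(1.101×10^-4) / 5.370×10^-7 = 1.49

Ω = 1.49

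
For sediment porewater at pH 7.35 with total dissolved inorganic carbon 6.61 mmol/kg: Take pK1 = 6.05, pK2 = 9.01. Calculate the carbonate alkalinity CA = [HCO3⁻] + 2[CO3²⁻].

CA = [HCO3⁻] + 2[CO3²⁻] = (α₁ + 2α₂)·DIC
At pH 7.35: [H⁺]/K1 = 10^-1.30 = 0.050119, K2/[H⁺] = 10^-1.66 = 0.021878
α₁ = 1/(1 + 0.050119 + 0.021878) = 1/1.0720 = 0.9328; α₂ = α₁·K2/[H⁺] = 0.02041
α₁ + 2α₂ = 0.9737
CA = 0.9737 × 6.61 = 6.44 mmol/kg

CA = 6.44 mmol/kg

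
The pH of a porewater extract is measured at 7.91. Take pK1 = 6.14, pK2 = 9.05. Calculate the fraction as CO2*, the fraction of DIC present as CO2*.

α₀ = 1 / (1 + K1/[H⁺] + K1K2/[H⁺]²) = 1 / (1 + 10^+1.77 + 10^+0.63)
   = 1 / (1 + 58.884 + 4.2658) = 1/64.150 = 0.01559

α₀ = 0.0156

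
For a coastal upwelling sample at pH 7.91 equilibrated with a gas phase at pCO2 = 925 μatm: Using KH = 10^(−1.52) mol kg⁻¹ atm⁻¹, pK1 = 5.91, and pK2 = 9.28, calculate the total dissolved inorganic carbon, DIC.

[CO2*] = KH · pCO2 = 10^(−1.52) × 925×10^-6 = 2.793×10^-5 mol/kg
α₀ = 1/(1 + K1/[H⁺] + K1K2/[H⁺]²) = 1/(1 + 10^+2.00 + 10^+0.63) = 0.009500
DIC = [CO2*]/α₀ = 2.793×10^-5 / 0.009500 = 2.94 mmol/kg

DIC = 2.94 mmol/kg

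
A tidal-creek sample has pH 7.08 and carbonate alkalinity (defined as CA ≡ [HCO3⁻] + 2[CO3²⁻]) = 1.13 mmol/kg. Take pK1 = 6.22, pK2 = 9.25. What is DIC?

CA = [HCO3⁻] + 2[CO3²⁻] = (α₁ + 2α₂)·DIC
At pH 7.08: [H⁺]/K1 = 10^-0.86 = 0.13804, K2/[H⁺] = 10^-2.17 = 0.0067608
α₁ = 1/(1 + 0.13804 + 0.0067608) = 1/1.1448 = 0.8735; α₂ = α₁·K2/[H⁺] = 0.005906
α₁ + 2α₂ = 0.8853
DIC = CA / (α₁ + 2α₂) = 1.13 / 0.8853 = 1.28 mmol/kg

DIC = 1.28 mmol/kg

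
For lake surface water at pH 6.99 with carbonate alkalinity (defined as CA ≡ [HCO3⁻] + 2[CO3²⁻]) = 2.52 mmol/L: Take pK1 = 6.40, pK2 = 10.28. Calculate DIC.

CA = [HCO3⁻] + 2[CO3²⁻] = (α₁ + 2α₂)·DIC
At pH 6.99: [H⁺]/K1 = 10^-0.59 = 0.25704, K2/[H⁺] = 10^-3.29 = 0.00051286
α₁ = 1/(1 + 0.25704 + 0.00051286) = 1/1.2576 = 0.7952; α₂ = α₁·K2/[H⁺] = 0.0004078
α₁ + 2α₂ = 0.7960
DIC = CA / (α₁ + 2α₂) = 2.52 / 0.7960 = 3.17 mmol/L

DIC = 3.17 mmol/L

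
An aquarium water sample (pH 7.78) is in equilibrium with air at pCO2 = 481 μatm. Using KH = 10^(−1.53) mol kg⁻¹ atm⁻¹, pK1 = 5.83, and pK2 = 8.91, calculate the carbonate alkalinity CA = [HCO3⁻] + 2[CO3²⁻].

CA = 1.45 mmol/kg

[CO2*] = KH · pCO2 = 10^(−1.53) × 481×10^-6 = 1.420×10^-5 mol/kg
α₀ = 1/(1 + K1/[H⁺] + K1K2/[H⁺]²) = 1/(1 + 10^+1.95 + 10^+0.82) = 0.01034
DIC = [CO2*]/α₀ = 1.420×10^-5 / 0.01034 = 1.373 mmol/kg
CA = (α₁ + 2α₂)·DIC = (0.9214 + 2×0.06830) × 1.373 = 1.45 mmol/kg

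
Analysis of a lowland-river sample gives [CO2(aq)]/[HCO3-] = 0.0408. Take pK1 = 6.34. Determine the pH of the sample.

From K1 = [H⁺][HCO3-]/[CO2(aq)]:  pH = pK1 − log₁₀([CO2(aq)]/[HCO3-])
log₁₀(0.0408) = -1.389
pH = 6.34 − (-1.389) = 7.73

pH = 7.73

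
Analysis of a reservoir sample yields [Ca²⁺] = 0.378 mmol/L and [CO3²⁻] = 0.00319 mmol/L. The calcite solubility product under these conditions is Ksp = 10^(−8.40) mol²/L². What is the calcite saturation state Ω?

Ω = 0.303

Ksp = 10^(−8.40) = 3.981×10^-9
Ω = [Ca²⁺][CO3²⁻]/Ksp = (0.378×10^-3)(0.00319×10^-3) / 3.981×10^-9 = 0.303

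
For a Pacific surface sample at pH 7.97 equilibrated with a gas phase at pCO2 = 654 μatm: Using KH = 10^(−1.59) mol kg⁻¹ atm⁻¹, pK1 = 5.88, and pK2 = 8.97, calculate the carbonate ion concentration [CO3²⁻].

[CO3²⁻] = 0.207 mmol/kg

[CO2*] = KH · pCO2 = 10^(−1.59) × 654×10^-6 = 1.681×10^-5 mol/kg
α₀ = 1/(1 + K1/[H⁺] + K1K2/[H⁺]²) = 1/(1 + 10^+2.09 + 10^+1.09) = 0.007335
DIC = [CO2*]/α₀ = 1.681×10^-5 / 0.007335 = 2.292 mmol/kg
[CO3²⁻] = α₂·DIC; α₂ = 0.09024, so [CO3²⁻] = 0.09024 × 2.292 = 0.207 mmol/kg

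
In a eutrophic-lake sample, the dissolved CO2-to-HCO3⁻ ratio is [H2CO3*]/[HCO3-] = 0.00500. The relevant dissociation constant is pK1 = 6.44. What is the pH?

From K1 = [H⁺][HCO3-]/[H2CO3*]:  pH = pK1 − log₁₀([H2CO3*]/[HCO3-])
log₁₀(0.00500) = -2.301
pH = 6.44 − (-2.301) = 8.74

pH = 8.74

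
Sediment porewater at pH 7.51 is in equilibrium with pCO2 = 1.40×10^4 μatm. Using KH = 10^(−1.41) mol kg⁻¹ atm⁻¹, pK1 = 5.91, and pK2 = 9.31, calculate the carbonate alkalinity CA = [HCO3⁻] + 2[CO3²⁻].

CA = 22.4 mmol/kg

[CO2*] = KH · pCO2 = 10^(−1.41) × 1.40×10^4×10^-6 = 5.447×10^-4 mol/kg
α₀ = 1/(1 + K1/[H⁺] + K1K2/[H⁺]²) = 1/(1 + 10^+1.60 + 10^-0.20) = 0.02413
DIC = [CO2*]/α₀ = 5.447×10^-4 / 0.02413 = 22.57 mmol/kg
CA = (α₁ + 2α₂)·DIC = (0.9606 + 2×0.01523) × 22.57 = 22.4 mmol/kg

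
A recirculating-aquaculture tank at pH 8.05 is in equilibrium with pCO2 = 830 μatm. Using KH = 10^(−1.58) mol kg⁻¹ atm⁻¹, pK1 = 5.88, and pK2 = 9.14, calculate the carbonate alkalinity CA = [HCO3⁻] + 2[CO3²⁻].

[CO2*] = KH · pCO2 = 10^(−1.58) × 830×10^-6 = 2.183×10^-5 mol/kg
α₀ = 1/(1 + K1/[H⁺] + K1K2/[H⁺]²) = 1/(1 + 10^+2.17 + 10^+1.08) = 0.006214
DIC = [CO2*]/α₀ = 2.183×10^-5 / 0.006214 = 3.513 mmol/kg
CA = (α₁ + 2α₂)·DIC = (0.9191 + 2×0.07471) × 3.513 = 3.75 mmol/kg

CA = 3.75 mmol/kg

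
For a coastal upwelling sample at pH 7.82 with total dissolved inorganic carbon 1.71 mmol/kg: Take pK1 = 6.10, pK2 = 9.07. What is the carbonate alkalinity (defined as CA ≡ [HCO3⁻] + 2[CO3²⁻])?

CA = 1.77 mmol/kg

CA = [HCO3⁻] + 2[CO3²⁻] = (α₁ + 2α₂)·DIC
At pH 7.82: [H⁺]/K1 = 10^-1.72 = 0.019055, K2/[H⁺] = 10^-1.25 = 0.056234
α₁ = 1/(1 + 0.019055 + 0.056234) = 1/1.0753 = 0.9300; α₂ = α₁·K2/[H⁺] = 0.05230
α₁ + 2α₂ = 1.0346
CA = 1.0346 × 1.71 = 1.77 mmol/kg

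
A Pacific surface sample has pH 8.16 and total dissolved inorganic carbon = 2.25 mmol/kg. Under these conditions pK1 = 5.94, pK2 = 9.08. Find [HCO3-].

[HCO3⁻] = 2.00 mmol/kg

α₁ = 1 / (1 + [H⁺]/K1 + K2/[H⁺]) = 1 / (1 + 10^-2.22 + 10^-0.92)
   = 1 / (1 + 0.0060256 + 0.12023) = 1/1.1263 = 0.8879
[HCO3⁻] = α₁ × DIC = 0.8879 × 2.25 = 2.00 mmol/kg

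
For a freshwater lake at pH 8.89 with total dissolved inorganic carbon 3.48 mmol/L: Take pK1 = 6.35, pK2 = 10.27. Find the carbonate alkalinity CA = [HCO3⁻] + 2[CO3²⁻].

CA = [HCO3⁻] + 2[CO3²⁻] = (α₁ + 2α₂)·DIC
At pH 8.89: [H⁺]/K1 = 10^-2.54 = 0.0028840, K2/[H⁺] = 10^-1.38 = 0.041687
α₁ = 1/(1 + 0.0028840 + 0.041687) = 1/1.0446 = 0.9573; α₂ = α₁·K2/[H⁺] = 0.03991
α₁ + 2α₂ = 1.0371
CA = 1.0371 × 3.48 = 3.61 mmol/L

CA = 3.61 mmol/L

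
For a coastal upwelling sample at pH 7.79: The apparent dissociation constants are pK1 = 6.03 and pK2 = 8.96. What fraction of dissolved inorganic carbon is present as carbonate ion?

α₂ = 0.0623

α₂ = 1 / (1 + [H⁺]/K2 + [H⁺]²/(K1K2)) = 1 / (1 + 10^+1.17 + 10^-0.59)
   = 1 / (1 + 14.791 + 0.25704) = 1/16.048 = 0.06231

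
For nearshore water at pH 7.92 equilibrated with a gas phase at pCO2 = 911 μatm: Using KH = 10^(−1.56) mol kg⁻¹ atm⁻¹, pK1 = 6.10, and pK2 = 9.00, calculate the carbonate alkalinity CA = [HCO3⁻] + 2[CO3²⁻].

CA = 1.93 mmol/kg

[CO2*] = KH · pCO2 = 10^(−1.56) × 911×10^-6 = 2.509×10^-5 mol/kg
α₀ = 1/(1 + K1/[H⁺] + K1K2/[H⁺]²) = 1/(1 + 10^+1.82 + 10^+0.74) = 0.01378
DIC = [CO2*]/α₀ = 2.509×10^-5 / 0.01378 = 1.821 mmol/kg
CA = (α₁ + 2α₂)·DIC = (0.9105 + 2×0.07573) × 1.821 = 1.93 mmol/kg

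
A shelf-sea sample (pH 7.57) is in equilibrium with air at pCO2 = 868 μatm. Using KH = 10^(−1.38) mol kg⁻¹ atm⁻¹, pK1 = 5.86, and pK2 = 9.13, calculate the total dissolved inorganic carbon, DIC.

DIC = 1.94 mmol/kg

[CO2*] = KH · pCO2 = 10^(−1.38) × 868×10^-6 = 3.618×10^-5 mol/kg
α₀ = 1/(1 + K1/[H⁺] + K1K2/[H⁺]²) = 1/(1 + 10^+1.71 + 10^+0.15) = 0.01862
DIC = [CO2*]/α₀ = 3.618×10^-5 / 0.01862 = 1.94 mmol/kg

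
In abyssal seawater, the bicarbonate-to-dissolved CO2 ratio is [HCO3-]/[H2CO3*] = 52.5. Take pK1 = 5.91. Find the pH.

pH = 7.63

From K1 = [H⁺][HCO3-]/[H2CO3*]:  pH = pK1 + log₁₀([HCO3-]/[H2CO3*])
log₁₀(52.5) = +1.720
pH = 5.91 + (+1.720) = 7.63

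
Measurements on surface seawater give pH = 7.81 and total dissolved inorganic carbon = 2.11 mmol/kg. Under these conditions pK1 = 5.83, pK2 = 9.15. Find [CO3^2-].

α₂ = 1 / (1 + [H⁺]/K2 + [H⁺]²/(K1K2)) = 1 / (1 + 10^+1.34 + 10^-0.64)
   = 1 / (1 + 21.878 + 0.22909) = 1/23.107 = 0.04328
[CO3²⁻] = α₂ × DIC = 0.04328 × 2.11 = 0.0913 mmol/kg

[CO3²⁻] = 0.0913 mmol/kg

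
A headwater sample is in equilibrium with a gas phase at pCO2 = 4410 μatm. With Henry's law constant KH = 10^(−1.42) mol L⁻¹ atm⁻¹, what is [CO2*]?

[CO2*] = 168 μmol/L

KH = 10^(−1.42) = 3.802×10^-2 mol L⁻¹ atm⁻¹
[CO2*] = KH · pCO2 = 3.802×10^-2 × 4410×10^-6 atm = 1.68×10^-4 mol/L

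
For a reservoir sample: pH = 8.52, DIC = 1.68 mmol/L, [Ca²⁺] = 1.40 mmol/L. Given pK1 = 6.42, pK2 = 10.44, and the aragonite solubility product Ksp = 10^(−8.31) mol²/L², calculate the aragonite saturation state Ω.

α₂ = 1 / (1 + [H⁺]/K2 + [H⁺]²/(K1K2)) = 1 / (1 + 10^+1.92 + 10^-0.18)
   = 1 / (1 + 83.176 + 0.66069) = 1/84.837 = 0.01179
[CO3²⁻] = α₂ × DIC = 0.01179 × 1.68 = 0.01980 mmol/L = 19.80 μmol/L
Ksp = 10^(−8.31) = 4.898×10^-9
Ω = [Ca²⁺][CO3²⁻]/Ksp = (1.40×10^-3)(1.980×10^-5) / 4.898×10^-9 = 5.66

Ω = 5.66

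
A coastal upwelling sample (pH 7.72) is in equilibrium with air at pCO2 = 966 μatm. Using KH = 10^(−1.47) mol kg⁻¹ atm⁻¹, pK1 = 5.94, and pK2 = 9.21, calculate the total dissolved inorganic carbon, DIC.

[CO2*] = KH · pCO2 = 10^(−1.47) × 966×10^-6 = 3.273×10^-5 mol/kg
α₀ = 1/(1 + K1/[H⁺] + K1K2/[H⁺]²) = 1/(1 + 10^+1.78 + 10^+0.29) = 0.01582
DIC = [CO2*]/α₀ = 3.273×10^-5 / 0.01582 = 2.07 mmol/kg

DIC = 2.07 mmol/kg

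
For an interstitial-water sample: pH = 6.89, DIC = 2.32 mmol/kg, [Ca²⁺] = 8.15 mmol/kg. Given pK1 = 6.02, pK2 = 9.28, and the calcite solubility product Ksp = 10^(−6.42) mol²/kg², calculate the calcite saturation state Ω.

α₂ = 1 / (1 + [H⁺]/K2 + [H⁺]²/(K1K2)) = 1 / (1 + 10^+2.39 + 10^+1.52)
   = 1 / (1 + 245.47 + 33.113) = 1/279.58 = 0.003577
[CO3²⁻] = α₂ × DIC = 0.003577 × 2.32 = 0.008298 mmol/kg = 8.298 μmol/kg
Ksp = 10^(−6.42) = 3.802×10^-7
Ω = [Ca²⁺][CO3²⁻]/Ksp = (8.15×10^-3)(8.298×10^-6) / 3.802×10^-7 = 0.178

Ω = 0.178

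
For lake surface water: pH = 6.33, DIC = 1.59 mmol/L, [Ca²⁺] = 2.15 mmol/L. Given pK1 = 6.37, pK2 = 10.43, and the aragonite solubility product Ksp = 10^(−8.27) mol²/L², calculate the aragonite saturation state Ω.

Ω = 0.0241

α₂ = 1 / (1 + [H⁺]/K2 + [H⁺]²/(K1K2)) = 1 / (1 + 10^+4.10 + 10^+4.14)
   = 1 / (1 + 1.2589×10^4 + 1.3804×10^4) = 1/2.6394×10^4 = 3.789×10^-5
[CO3²⁻] = α₂ × DIC = 3.789×10^-5 × 1.59 = 6.024×10^-5 mmol/L = 0.06024 μmol/L
Ksp = 10^(−8.27) = 5.370×10^-9
Ω = [Ca²⁺][CO3²⁻]/Ksp = (2.15×10^-3)(6.024×10^-8) / 5.370×10^-9 = 0.0241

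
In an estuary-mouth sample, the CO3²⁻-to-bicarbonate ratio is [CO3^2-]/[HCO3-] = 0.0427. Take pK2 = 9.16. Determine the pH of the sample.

pH = 7.79

From K2 = [H⁺][CO3^2-]/[HCO3-]:  pH = pK2 + log₁₀([CO3^2-]/[HCO3-])
log₁₀(0.0427) = -1.370
pH = 9.16 + (-1.370) = 7.79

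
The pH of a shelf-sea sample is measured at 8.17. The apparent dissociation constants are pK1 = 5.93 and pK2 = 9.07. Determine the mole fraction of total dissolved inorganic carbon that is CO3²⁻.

α₂ = 1 / (1 + [H⁺]/K2 + [H⁺]²/(K1K2)) = 1 / (1 + 10^+0.90 + 10^-1.34)
   = 1 / (1 + 7.9433 + 0.045709) = 1/8.9890 = 0.1112

α₂ = 0.111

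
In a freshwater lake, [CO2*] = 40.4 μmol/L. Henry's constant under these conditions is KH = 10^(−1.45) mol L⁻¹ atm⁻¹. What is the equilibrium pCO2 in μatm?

KH = 10^(−1.45) = 3.548×10^-2 mol L⁻¹ atm⁻¹
pCO2 = [CO2*]/KH = 40.4×10^-6 / 3.548×10^-2 = 1.14×10^-3 atm = 1140 μatm

pCO2 = 1140 μatm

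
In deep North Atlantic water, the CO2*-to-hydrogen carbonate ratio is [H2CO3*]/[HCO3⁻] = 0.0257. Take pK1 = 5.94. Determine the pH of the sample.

From K1 = [H⁺][HCO3⁻]/[H2CO3*]:  pH = pK1 − log₁₀([H2CO3*]/[HCO3⁻])
log₁₀(0.0257) = -1.590
pH = 5.94 − (-1.590) = 7.53

pH = 7.53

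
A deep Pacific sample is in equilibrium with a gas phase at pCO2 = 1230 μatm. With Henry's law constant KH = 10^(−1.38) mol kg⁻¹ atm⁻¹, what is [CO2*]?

KH = 10^(−1.38) = 4.169×10^-2 mol kg⁻¹ atm⁻¹
[CO2*] = KH · pCO2 = 4.169×10^-2 × 1230×10^-6 atm = 5.13×10^-5 mol/kg

[CO2*] = 51.3 μmol/kg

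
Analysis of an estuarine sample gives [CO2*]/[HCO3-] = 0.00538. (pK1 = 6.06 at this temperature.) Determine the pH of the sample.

From K1 = [H⁺][HCO3-]/[CO2*]:  pH = pK1 − log₁₀([CO2*]/[HCO3-])
log₁₀(0.00538) = -2.269
pH = 6.06 − (-2.269) = 8.33

pH = 8.33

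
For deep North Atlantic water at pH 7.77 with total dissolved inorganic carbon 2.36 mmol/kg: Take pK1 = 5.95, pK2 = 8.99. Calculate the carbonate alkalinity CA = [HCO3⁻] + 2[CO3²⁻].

CA = 2.46 mmol/kg

CA = [HCO3⁻] + 2[CO3²⁻] = (α₁ + 2α₂)·DIC
At pH 7.77: [H⁺]/K1 = 10^-1.82 = 0.015136, K2/[H⁺] = 10^-1.22 = 0.060256
α₁ = 1/(1 + 0.015136 + 0.060256) = 1/1.0754 = 0.9299; α₂ = α₁·K2/[H⁺] = 0.05603
α₁ + 2α₂ = 1.0420
CA = 1.0420 × 2.36 = 2.46 mmol/kg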